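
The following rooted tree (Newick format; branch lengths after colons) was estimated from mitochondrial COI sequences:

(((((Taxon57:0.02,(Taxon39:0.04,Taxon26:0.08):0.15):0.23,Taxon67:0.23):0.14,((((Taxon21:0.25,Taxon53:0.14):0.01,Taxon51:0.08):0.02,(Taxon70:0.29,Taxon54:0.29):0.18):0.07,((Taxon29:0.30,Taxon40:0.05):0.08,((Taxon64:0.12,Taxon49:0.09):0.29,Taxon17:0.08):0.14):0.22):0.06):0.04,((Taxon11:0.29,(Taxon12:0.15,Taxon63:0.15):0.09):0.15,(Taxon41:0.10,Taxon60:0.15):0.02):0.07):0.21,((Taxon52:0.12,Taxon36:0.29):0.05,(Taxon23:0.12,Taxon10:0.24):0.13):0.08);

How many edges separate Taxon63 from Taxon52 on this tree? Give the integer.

The MRCA of Taxon63 and Taxon52 is the root of the tree.
From Taxon63 up to that node: 5 branches. From Taxon52 up to the same node: 3 branches. Total: 5 + 3 = 8.

8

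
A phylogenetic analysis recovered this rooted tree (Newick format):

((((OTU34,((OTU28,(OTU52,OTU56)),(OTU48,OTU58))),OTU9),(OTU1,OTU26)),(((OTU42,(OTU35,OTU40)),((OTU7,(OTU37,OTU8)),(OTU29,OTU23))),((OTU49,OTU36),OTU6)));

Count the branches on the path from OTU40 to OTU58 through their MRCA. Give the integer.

11

The MRCA of OTU40 and OTU58 is the root of the tree.
From OTU40 up to that node: 5 branches. From OTU58 up to the same node: 6 branches. Total: 5 + 6 = 11.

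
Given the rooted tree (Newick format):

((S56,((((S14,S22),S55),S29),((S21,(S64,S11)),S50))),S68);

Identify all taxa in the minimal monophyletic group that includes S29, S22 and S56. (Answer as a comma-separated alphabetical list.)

S11, S14, S21, S22, S29, S50, S55, S56, S64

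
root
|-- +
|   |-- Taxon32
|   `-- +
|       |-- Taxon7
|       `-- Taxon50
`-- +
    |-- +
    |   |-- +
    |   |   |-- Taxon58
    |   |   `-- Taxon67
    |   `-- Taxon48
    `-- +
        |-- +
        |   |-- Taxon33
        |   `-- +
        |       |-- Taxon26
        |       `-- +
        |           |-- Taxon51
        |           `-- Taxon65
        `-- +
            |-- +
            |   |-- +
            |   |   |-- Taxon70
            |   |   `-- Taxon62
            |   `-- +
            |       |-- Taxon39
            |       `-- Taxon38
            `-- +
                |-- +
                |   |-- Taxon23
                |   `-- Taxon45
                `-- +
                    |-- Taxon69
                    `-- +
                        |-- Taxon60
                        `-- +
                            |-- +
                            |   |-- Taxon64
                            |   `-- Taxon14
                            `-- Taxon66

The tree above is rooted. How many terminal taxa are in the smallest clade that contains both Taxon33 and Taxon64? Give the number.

The MRCA of Taxon33 and Taxon64 is the node subtending ((Taxon33,(Taxon26,(Taxon51,Taxon65))),(((Taxon70,Taxon62),(Taxon39,Taxon38)),((Taxon23,Taxon45),(Taxon69,(Taxon60,((Taxon64,Taxon14),Taxon66)))))).
That clade contains 15 terminal taxa: Taxon14, Taxon23, Taxon26, Taxon33, Taxon38, Taxon39, Taxon45, Taxon51, Taxon60, Taxon62, Taxon64, Taxon65, Taxon66, Taxon69, Taxon70.

15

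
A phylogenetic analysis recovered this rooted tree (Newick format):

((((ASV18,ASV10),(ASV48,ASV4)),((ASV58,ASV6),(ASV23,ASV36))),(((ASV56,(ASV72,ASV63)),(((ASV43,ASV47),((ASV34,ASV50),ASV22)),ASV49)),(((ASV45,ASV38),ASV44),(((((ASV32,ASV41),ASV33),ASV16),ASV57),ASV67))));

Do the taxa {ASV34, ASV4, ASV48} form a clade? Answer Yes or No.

No

The MRCA of the listed taxa is the root, so the smallest clade containing them is the whole tree.
That clade also contains ASV10, ASV16, ASV18, ASV22, ASV23, ASV32, ASV33, ASV36, ASV38, ASV41, ASV43, ASV44, ASV45, ASV47, ASV49, ASV50, ASV56, ASV57, ASV58, ASV6, ASV63, ASV67, ASV72, which are not in the proposed group, so the group is not monophyletic.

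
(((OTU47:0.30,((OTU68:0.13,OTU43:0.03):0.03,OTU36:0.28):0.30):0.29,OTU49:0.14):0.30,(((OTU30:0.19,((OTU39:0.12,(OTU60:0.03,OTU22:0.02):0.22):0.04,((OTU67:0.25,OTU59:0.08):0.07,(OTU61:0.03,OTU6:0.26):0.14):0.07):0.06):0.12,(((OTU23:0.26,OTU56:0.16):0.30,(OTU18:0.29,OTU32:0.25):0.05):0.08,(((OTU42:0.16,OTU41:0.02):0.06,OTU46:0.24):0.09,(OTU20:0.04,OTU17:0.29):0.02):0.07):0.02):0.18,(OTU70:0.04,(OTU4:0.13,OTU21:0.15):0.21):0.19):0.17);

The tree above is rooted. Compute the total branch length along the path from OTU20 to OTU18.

0.55

The path runs OTU20 → … → MRCA → … → OTU18; the MRCA is the node subtending (((OTU23,OTU56),(OTU18,OTU32)),(((OTU42,OTU41),OTU46),(OTU20,OTU17))).
Branch lengths along that path: 0.04 + 0.02 + 0.07 + 0.08 + 0.05 + 0.29 = 0.55.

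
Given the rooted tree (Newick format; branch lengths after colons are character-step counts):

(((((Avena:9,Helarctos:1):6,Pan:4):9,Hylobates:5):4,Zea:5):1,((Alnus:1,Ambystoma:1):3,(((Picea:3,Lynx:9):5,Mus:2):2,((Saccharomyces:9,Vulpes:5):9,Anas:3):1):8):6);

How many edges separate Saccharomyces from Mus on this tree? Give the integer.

5

The MRCA of Saccharomyces and Mus is the node subtending (((Picea,Lynx),Mus),((Saccharomyces,Vulpes),Anas)).
From Saccharomyces up to that node: 3 branches. From Mus up to the same node: 2 branches. Total: 3 + 2 = 5.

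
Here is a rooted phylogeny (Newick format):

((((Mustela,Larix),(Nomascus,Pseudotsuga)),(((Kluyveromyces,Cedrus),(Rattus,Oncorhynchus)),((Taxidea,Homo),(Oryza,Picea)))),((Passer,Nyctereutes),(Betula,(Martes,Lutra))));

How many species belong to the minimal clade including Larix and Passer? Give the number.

The MRCA of Larix and Passer is the root, so the clade is the entire tree.
That clade contains 17 terminal taxa: Betula, Cedrus, Homo, Kluyveromyces, Larix, Lutra, Martes, Mustela, Nomascus, Nyctereutes, Oncorhynchus, Oryza, Passer, Picea, Pseudotsuga, Rattus, Taxidea.

17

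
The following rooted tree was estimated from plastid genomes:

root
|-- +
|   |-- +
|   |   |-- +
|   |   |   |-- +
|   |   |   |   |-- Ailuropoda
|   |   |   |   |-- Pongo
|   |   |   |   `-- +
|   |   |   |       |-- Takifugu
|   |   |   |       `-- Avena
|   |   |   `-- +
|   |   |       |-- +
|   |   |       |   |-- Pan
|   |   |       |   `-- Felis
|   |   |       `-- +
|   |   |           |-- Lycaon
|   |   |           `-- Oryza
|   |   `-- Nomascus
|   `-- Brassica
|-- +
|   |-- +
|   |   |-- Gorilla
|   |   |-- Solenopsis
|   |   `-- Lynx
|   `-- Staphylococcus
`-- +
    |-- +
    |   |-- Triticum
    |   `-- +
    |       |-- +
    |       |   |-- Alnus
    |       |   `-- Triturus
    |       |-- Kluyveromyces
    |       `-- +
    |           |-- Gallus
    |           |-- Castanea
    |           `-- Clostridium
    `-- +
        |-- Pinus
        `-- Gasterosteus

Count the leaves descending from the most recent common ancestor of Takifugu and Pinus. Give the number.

The MRCA of Takifugu and Pinus is the root, so the clade is the entire tree.
That clade contains 23 terminal taxa: Ailuropoda, Alnus, Avena, Brassica, Castanea, Clostridium, Felis, Gallus, Gasterosteus, Gorilla, Kluyveromyces, Lycaon, Lynx, Nomascus, Oryza, Pan, Pinus, Pongo, Solenopsis, Staphylococcus, Takifugu, Triticum, Triturus.

23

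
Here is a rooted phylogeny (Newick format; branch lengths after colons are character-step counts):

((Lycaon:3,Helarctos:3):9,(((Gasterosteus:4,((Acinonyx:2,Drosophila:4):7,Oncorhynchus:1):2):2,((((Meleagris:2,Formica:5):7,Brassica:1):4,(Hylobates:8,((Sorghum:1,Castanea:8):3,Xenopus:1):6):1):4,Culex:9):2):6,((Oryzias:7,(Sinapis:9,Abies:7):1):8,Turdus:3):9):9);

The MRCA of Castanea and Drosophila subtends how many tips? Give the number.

The MRCA of Castanea and Drosophila is the node subtending ((Gasterosteus,((Acinonyx,Drosophila),Oncorhynchus)),((((Meleagris,Formica),Brassica),(Hylobates,((Sorghum,Castanea),Xenopus))),Culex)).
That clade contains 12 terminal taxa: Acinonyx, Brassica, Castanea, Culex, Drosophila, Formica, Gasterosteus, Hylobates, Meleagris, Oncorhynchus, Sorghum, Xenopus.

12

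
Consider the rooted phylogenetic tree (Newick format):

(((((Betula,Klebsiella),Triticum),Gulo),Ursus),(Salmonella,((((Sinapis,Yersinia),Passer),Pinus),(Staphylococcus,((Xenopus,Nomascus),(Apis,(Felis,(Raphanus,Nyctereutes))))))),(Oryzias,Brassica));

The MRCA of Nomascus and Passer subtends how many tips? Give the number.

11

The MRCA of Nomascus and Passer is the node subtending ((((Sinapis,Yersinia),Passer),Pinus),(Staphylococcus,((Xenopus,Nomascus),(Apis,(Felis,(Raphanus,Nyctereutes)))))).
That clade contains 11 terminal taxa: Apis, Felis, Nomascus, Nyctereutes, Passer, Pinus, Raphanus, Sinapis, Staphylococcus, Xenopus, Yersinia.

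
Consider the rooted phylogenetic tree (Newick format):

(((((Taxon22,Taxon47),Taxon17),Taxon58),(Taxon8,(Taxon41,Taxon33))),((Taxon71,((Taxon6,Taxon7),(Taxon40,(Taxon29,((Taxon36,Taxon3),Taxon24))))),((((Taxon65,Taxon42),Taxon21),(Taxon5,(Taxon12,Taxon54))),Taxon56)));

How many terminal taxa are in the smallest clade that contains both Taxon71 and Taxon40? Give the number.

8

The MRCA of Taxon71 and Taxon40 is the node subtending (Taxon71,((Taxon6,Taxon7),(Taxon40,(Taxon29,((Taxon36,Taxon3),Taxon24))))).
That clade contains 8 terminal taxa: Taxon24, Taxon29, Taxon3, Taxon36, Taxon40, Taxon6, Taxon7, Taxon71.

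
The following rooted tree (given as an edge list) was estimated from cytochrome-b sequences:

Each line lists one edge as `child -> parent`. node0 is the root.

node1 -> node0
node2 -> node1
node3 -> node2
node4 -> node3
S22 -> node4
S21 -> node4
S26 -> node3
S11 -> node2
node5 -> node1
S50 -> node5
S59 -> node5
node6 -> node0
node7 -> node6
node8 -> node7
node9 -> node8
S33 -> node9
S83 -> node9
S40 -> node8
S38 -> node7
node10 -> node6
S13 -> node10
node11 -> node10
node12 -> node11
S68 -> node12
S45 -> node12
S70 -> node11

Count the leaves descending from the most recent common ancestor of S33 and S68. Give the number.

8

The MRCA of S33 and S68 is the node subtending ((((S33,S83),S40),S38),(S13,((S68,S45),S70))).
That clade contains 8 terminal taxa: S13, S33, S38, S40, S45, S68, S70, S83.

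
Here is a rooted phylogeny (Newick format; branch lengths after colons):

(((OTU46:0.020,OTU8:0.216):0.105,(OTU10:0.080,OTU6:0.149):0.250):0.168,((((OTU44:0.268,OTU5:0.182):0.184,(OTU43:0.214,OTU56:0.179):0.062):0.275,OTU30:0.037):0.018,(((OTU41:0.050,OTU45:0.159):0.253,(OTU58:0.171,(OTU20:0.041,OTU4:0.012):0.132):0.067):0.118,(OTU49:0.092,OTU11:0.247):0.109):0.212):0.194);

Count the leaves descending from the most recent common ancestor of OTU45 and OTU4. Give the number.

The MRCA of OTU45 and OTU4 is the node subtending ((OTU41,OTU45),(OTU58,(OTU20,OTU4))).
That clade contains 5 terminal taxa: OTU20, OTU4, OTU41, OTU45, OTU58.

5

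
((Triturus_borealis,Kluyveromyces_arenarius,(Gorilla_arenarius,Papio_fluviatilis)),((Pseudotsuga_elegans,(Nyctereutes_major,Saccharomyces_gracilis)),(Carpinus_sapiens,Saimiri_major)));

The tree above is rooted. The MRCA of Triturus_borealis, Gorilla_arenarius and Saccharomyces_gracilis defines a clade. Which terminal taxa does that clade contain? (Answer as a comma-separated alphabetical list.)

Carpinus_sapiens, Gorilla_arenarius, Kluyveromyces_arenarius, Nyctereutes_major, Papio_fluviatilis, Pseudotsuga_elegans, Saccharomyces_gracilis, Saimiri_major, Triturus_borealis

Tracing Triturus_borealis: it sits inside (Triturus_borealis,Kluyveromyces_arenarius,(Gorilla_arenarius,Papio_fluviatilis)).
Tracing Gorilla_arenarius: it sits inside (Gorilla_arenarius,Papio_fluviatilis).
Tracing Saccharomyces_gracilis: it sits inside (Nyctereutes_major,Saccharomyces_gracilis).
The smallest clade enclosing all 3 is the whole tree (their MRCA is the root), so the answer is all 9 tips in alphabetical order.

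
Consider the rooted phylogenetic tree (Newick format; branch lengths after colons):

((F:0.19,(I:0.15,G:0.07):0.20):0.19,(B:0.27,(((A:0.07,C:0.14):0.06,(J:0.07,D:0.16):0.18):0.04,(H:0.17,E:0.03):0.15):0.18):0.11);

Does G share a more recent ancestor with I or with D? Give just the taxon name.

I

The MRCA of G and I subtends (I,G) (2 taxa).
The MRCA of G and D is the root, subtending the entire tree (10 taxa).
The first is nested inside the second, so G shares a more recent common ancestor with I.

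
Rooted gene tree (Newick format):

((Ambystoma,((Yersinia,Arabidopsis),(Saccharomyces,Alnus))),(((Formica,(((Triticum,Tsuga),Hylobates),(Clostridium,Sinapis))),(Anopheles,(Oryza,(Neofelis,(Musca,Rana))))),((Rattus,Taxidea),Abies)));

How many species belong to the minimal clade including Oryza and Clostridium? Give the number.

The MRCA of Oryza and Clostridium is the node subtending ((Formica,(((Triticum,Tsuga),Hylobates),(Clostridium,Sinapis))),(Anopheles,(Oryza,(Neofelis,(Musca,Rana))))).
That clade contains 11 terminal taxa: Anopheles, Clostridium, Formica, Hylobates, Musca, Neofelis, Oryza, Rana, Sinapis, Triticum, Tsuga.

11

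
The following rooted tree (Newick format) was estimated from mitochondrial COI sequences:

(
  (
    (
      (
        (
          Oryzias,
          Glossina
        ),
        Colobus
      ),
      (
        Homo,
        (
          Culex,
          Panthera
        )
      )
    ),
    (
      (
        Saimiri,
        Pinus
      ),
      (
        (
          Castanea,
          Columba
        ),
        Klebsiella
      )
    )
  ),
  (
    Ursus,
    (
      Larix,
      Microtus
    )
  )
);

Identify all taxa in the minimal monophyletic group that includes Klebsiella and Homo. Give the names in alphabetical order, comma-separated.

Castanea, Colobus, Columba, Culex, Glossina, Homo, Klebsiella, Oryzias, Panthera, Pinus, Saimiri

Tracing Klebsiella: it sits inside ((Castanea,Columba),Klebsiella).
Tracing Homo: it sits inside (Homo,(Culex,Panthera)).
The smallest clade enclosing both is ((((Oryzias,Glossina),Colobus),(Homo,(Culex,Panthera))),((Saimiri,Pinus),((Castanea,Columba),Klebsiella))); the answer is its 11 terminal taxa in alphabetical order.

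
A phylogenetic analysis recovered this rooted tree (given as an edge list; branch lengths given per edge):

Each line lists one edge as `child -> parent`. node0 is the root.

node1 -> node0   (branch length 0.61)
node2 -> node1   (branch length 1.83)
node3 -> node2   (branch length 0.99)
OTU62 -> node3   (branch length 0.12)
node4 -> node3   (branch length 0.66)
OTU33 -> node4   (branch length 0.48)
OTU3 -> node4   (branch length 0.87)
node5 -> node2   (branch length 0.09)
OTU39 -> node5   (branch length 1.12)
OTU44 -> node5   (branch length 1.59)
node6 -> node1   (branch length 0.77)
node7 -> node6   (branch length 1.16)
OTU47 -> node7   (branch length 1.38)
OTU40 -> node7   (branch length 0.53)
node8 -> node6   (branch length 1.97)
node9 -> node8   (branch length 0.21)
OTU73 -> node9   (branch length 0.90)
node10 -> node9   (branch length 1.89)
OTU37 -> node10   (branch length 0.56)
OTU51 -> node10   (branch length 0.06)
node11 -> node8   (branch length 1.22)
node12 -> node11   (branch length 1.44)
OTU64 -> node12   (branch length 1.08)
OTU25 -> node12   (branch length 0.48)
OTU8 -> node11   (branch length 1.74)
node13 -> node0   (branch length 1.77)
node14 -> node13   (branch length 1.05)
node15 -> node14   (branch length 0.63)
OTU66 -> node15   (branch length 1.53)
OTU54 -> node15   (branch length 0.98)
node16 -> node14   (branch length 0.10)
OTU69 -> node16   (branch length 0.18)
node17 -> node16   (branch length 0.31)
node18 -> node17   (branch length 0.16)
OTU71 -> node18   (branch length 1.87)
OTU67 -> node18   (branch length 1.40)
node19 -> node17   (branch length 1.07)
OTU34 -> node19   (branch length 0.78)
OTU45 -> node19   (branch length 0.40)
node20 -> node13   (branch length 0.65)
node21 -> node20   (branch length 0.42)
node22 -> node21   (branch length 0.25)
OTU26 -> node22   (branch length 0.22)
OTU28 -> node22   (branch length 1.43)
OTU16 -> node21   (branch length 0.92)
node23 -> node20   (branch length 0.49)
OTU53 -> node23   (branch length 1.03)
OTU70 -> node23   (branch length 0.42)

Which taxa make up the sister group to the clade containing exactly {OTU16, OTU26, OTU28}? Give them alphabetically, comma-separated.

OTU53, OTU70

The clade containing exactly {OTU16, OTU26, OTU28} attaches to the tree at the node subtending (((OTU26,OTU28),OTU16),(OTU53,OTU70)).
The other lineage descending from that same node — the sister group — is (OTU53,OTU70); its 2 tips in alphabetical order are the answer.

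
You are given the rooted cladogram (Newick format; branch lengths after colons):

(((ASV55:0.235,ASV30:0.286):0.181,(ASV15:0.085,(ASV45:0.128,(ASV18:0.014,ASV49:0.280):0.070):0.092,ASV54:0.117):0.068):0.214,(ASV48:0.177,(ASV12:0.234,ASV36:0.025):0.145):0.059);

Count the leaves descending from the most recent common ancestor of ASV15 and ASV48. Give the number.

The MRCA of ASV15 and ASV48 is the root, so the clade is the entire tree.
That clade contains 10 terminal taxa: ASV12, ASV15, ASV18, ASV30, ASV36, ASV45, ASV48, ASV49, ASV54, ASV55.

10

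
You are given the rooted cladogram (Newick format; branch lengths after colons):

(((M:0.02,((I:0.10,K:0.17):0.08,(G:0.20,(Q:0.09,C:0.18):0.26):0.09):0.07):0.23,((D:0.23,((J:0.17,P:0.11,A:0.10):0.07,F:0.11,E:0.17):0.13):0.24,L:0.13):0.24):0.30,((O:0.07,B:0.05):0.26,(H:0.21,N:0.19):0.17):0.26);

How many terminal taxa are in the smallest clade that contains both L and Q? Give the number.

13

The MRCA of L and Q is the node subtending ((M,((I,K),(G,(Q,C)))),((D,((J,P,A),F,E)),L)).
That clade contains 13 terminal taxa: A, C, D, E, F, G, I, J, K, L, M, P, Q.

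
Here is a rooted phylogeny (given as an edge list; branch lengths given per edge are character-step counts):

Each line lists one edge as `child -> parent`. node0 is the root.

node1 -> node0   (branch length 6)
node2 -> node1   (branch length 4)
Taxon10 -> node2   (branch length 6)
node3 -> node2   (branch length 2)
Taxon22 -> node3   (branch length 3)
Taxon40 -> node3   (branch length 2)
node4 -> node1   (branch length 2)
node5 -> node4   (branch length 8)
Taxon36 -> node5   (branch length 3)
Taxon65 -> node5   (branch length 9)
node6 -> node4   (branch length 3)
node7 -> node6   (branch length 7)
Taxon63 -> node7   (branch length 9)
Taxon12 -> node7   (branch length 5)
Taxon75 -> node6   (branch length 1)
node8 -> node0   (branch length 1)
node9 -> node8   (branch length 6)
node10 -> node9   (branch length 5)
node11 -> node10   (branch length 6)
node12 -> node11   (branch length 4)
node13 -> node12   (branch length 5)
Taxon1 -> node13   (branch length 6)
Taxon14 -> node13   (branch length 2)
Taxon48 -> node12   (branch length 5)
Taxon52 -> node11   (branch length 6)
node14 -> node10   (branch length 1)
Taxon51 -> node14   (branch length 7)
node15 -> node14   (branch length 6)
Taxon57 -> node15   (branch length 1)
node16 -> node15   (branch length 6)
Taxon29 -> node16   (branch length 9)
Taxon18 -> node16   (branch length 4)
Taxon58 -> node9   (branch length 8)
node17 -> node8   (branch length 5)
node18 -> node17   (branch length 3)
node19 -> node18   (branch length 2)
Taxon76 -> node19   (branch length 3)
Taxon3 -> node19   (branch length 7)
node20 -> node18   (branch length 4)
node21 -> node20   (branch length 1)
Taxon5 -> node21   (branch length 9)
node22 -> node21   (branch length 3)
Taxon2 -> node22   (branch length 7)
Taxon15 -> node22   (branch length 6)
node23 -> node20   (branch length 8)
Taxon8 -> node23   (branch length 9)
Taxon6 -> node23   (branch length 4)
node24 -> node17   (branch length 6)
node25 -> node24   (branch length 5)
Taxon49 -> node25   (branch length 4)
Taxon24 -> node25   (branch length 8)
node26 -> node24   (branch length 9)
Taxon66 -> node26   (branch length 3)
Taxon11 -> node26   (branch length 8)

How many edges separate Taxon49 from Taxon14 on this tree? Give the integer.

10

The MRCA of Taxon49 and Taxon14 is the node subtending ((((((Taxon1,Taxon14),Taxon48),Taxon52),(Taxon51,(Taxon57,(Taxon29,Taxon18)))),Taxon58),(((Taxon76,Taxon3),((Taxon5,(Taxon2,Taxon15)),(Taxon8,Taxon6))),((Taxon49,Taxon24),(Taxon66,Taxon11)))).
From Taxon49 up to that node: 4 branches. From Taxon14 up to the same node: 6 branches. Total: 4 + 6 = 10.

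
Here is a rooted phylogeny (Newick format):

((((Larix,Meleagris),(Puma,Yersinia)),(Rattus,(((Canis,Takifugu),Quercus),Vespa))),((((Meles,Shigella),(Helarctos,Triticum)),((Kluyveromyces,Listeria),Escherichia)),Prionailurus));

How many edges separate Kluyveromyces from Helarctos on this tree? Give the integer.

6

The MRCA of Kluyveromyces and Helarctos is the node subtending (((Meles,Shigella),(Helarctos,Triticum)),((Kluyveromyces,Listeria),Escherichia)).
From Kluyveromyces up to that node: 3 branches. From Helarctos up to the same node: 3 branches. Total: 3 + 3 = 6.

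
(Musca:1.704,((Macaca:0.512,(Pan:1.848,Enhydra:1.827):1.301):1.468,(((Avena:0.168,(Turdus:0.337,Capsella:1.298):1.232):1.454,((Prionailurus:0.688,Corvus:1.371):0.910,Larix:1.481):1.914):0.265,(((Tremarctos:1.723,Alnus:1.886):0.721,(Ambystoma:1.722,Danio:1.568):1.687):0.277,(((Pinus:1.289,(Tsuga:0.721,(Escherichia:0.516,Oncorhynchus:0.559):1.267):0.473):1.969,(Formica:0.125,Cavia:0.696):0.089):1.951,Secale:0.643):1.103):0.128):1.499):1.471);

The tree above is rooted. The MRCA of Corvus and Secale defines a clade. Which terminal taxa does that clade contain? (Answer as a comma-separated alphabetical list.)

Tracing Corvus: it sits inside (Prionailurus,Corvus).
Tracing Secale: it sits inside (((Pinus,(Tsuga,(Escherichia,Oncorhynchus))),(Formica,Cavia)),Secale).
The smallest clade enclosing both is (((Avena,(Turdus,Capsella)),((Prionailurus,Corvus),Larix)),(((Tremarctos,Alnus),(Ambystoma,Danio)),(((Pinus,(Tsuga,(Escherichia,Oncorhynchus))),(Formica,Cavia)),Secale))); the answer is its 17 terminal taxa in alphabetical order.

Alnus, Ambystoma, Avena, Capsella, Cavia, Corvus, Danio, Escherichia, Formica, Larix, Oncorhynchus, Pinus, Prionailurus, Secale, Tremarctos, Tsuga, Turdus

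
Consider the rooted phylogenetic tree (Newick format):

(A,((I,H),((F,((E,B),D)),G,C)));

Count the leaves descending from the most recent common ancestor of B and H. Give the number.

8

The MRCA of B and H is the node subtending ((I,H),((F,((E,B),D)),G,C)).
That clade contains 8 terminal taxa: B, C, D, E, F, G, H, I.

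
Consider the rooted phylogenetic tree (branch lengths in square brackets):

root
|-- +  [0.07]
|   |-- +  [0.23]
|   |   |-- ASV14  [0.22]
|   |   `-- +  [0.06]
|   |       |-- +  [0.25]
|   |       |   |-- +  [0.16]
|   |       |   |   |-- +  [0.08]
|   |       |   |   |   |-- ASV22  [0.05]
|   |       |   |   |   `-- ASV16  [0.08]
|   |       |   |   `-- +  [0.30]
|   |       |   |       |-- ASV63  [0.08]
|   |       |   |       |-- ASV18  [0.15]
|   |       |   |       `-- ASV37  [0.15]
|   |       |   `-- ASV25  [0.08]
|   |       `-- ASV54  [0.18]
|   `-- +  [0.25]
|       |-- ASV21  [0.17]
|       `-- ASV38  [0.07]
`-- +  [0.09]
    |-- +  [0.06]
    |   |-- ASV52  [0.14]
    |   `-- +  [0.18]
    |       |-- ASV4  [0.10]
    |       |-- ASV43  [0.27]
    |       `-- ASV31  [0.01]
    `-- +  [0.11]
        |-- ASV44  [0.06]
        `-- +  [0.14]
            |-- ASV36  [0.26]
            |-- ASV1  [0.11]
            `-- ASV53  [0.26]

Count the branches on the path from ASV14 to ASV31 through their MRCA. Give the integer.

The MRCA of ASV14 and ASV31 is the root of the tree.
From ASV14 up to that node: 3 branches. From ASV31 up to the same node: 4 branches. Total: 3 + 4 = 7.

7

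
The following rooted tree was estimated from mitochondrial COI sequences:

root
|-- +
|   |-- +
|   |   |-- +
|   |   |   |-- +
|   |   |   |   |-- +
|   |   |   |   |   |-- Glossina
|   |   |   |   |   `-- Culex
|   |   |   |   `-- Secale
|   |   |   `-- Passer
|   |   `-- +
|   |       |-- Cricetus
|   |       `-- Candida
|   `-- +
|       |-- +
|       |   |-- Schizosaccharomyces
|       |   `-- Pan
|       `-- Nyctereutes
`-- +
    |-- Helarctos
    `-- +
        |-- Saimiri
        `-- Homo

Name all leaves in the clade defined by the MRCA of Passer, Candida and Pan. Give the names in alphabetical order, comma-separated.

Candida, Cricetus, Culex, Glossina, Nyctereutes, Pan, Passer, Schizosaccharomyces, Secale

Tracing Passer: it sits inside (((Glossina,Culex),Secale),Passer).
Tracing Candida: it sits inside (Cricetus,Candida).
Tracing Pan: it sits inside (Schizosaccharomyces,Pan).
The smallest clade enclosing all 3 is (((((Glossina,Culex),Secale),Passer),(Cricetus,Candida)),((Schizosaccharomyces,Pan),Nyctereutes)); the answer is its 9 terminal taxa in alphabetical order.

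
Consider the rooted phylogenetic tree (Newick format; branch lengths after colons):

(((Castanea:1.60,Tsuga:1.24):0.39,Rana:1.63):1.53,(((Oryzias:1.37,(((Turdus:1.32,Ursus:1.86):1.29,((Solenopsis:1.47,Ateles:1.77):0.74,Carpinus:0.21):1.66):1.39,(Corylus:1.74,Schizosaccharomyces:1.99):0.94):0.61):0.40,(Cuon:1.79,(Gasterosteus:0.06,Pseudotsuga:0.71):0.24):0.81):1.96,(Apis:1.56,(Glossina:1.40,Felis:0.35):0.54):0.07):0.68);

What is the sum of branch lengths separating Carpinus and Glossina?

8.24

The path runs Carpinus → … → MRCA → … → Glossina; the MRCA is the node subtending (((Oryzias,(((Turdus,Ursus),((Solenopsis,Ateles),Carpinus)),(Corylus,Schizosaccharomyces))),(Cuon,(Gasterosteus,Pseudotsuga))),(Apis,(Glossina,Felis))).
Branch lengths along that path: 0.21 + 1.66 + 1.39 + 0.61 + 0.40 + 1.96 + 0.07 + 0.54 + 1.40 = 8.24.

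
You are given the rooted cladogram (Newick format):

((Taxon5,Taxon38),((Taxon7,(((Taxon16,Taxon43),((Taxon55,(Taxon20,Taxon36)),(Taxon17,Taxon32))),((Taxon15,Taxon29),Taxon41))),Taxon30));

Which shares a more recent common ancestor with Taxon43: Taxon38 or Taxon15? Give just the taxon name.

Taxon15

The MRCA of Taxon43 and Taxon15 subtends (((Taxon16,Taxon43),((Taxon55,(Taxon20,Taxon36)),(Taxon17,Taxon32))),((Taxon15,Taxon29),Taxon41)) (10 taxa).
The MRCA of Taxon43 and Taxon38 is the root, subtending the entire tree (14 taxa).
The first is nested inside the second, so Taxon43 shares a more recent common ancestor with Taxon15.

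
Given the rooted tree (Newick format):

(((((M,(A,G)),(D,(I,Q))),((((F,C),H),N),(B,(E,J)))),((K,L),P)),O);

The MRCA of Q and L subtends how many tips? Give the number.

16

The MRCA of Q and L is the node subtending ((((M,(A,G)),(D,(I,Q))),((((F,C),H),N),(B,(E,J)))),((K,L),P)).
That clade contains 16 terminal taxa: A, B, C, D, E, F, G, H, I, J, K, L, M, N, P, Q.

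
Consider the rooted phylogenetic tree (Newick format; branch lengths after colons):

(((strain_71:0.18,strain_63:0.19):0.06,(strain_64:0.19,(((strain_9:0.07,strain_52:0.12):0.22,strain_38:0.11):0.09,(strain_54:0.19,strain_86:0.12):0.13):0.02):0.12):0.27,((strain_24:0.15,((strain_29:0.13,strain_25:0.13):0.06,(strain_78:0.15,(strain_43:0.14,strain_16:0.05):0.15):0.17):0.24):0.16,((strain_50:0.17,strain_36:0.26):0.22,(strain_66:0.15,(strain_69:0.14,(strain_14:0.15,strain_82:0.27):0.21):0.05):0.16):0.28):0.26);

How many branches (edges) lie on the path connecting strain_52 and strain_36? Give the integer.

10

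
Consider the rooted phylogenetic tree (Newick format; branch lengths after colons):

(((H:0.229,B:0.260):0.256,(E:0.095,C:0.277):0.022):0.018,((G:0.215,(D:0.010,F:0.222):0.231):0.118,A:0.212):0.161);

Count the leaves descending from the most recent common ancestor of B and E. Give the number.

4

The MRCA of B and E is the node subtending ((H,B),(E,C)).
That clade contains 4 terminal taxa: B, C, E, H.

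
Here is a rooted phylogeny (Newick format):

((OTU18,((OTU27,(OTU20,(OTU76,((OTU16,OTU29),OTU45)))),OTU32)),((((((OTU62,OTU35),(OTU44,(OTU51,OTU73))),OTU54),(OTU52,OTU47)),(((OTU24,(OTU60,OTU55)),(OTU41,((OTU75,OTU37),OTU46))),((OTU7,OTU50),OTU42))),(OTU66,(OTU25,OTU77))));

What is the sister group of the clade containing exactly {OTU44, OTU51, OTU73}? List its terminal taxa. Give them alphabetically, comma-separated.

The clade containing exactly {OTU44, OTU51, OTU73} attaches to the tree at the node subtending ((OTU62,OTU35),(OTU44,(OTU51,OTU73))).
The other lineage descending from that same node — the sister group — is (OTU62,OTU35); its 2 tips in alphabetical order are the answer.

OTU35, OTU62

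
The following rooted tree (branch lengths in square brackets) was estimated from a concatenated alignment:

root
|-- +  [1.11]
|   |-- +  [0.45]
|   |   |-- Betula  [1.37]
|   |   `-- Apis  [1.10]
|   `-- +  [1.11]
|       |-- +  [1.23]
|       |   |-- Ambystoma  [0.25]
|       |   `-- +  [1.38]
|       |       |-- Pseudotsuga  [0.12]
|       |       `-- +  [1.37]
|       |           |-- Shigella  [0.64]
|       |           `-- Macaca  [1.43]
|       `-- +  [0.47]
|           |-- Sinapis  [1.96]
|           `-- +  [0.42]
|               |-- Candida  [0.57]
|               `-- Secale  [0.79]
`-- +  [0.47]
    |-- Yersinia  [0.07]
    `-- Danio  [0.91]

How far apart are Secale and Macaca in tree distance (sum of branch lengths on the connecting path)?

The path runs Secale → … → MRCA → … → Macaca; the MRCA is the node subtending ((Ambystoma,(Pseudotsuga,(Shigella,Macaca))),(Sinapis,(Candida,Secale))).
Branch lengths along that path: 0.79 + 0.42 + 0.47 + 1.23 + 1.38 + 1.37 + 1.43 = 7.09.

7.09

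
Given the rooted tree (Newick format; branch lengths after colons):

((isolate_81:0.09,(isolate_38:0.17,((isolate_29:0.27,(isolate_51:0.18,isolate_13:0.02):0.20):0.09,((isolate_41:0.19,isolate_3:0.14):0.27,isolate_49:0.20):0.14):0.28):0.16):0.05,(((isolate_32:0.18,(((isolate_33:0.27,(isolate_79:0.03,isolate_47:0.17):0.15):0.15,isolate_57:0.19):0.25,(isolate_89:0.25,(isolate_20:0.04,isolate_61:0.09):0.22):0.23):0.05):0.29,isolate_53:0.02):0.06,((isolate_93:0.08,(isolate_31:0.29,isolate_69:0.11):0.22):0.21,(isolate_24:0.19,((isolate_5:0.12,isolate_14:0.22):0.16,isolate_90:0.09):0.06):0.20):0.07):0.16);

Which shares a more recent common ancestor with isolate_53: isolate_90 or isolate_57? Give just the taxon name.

The MRCA of isolate_53 and isolate_57 subtends ((isolate_32,(((isolate_33,(isolate_79,isolate_47)),isolate_57),(isolate_89,(isolate_20,isolate_61)))),isolate_53) (9 taxa).
The MRCA of isolate_53 and isolate_90 subtends (((isolate_32,(((isolate_33,(isolate_79,isolate_47)),isolate_57),(isolate_89,(isolate_20,isolate_61)))),isolate_53),((isolate_93,(isolate_31,isolate_69)),(isolate_24,((isolate_5,isolate_14),isolate_90)))) (16 taxa).
The first is nested inside the second, so isolate_53 shares a more recent common ancestor with isolate_57.

isolate_57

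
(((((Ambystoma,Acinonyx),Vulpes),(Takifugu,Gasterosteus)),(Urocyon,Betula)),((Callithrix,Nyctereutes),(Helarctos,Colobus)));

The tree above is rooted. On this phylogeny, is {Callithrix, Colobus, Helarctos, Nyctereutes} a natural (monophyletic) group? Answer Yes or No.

Yes

The most recent common ancestor of these taxa subtends ((Callithrix,Nyctereutes),(Helarctos,Colobus)).
That clade has exactly 4 tips — every listed taxon and nothing else — so the group is monophyletic.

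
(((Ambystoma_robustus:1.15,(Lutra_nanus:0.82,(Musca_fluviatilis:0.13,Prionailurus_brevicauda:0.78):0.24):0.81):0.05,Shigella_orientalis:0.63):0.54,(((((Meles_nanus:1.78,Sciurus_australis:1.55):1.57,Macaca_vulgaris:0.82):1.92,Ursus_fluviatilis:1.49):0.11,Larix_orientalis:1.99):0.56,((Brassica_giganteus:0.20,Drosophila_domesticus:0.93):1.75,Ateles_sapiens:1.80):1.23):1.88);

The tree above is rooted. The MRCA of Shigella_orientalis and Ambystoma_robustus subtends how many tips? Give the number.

5

The MRCA of Shigella_orientalis and Ambystoma_robustus is the node subtending ((Ambystoma_robustus,(Lutra_nanus,(Musca_fluviatilis,Prionailurus_brevicauda))),Shigella_orientalis).
That clade contains 5 terminal taxa: Ambystoma_robustus, Lutra_nanus, Musca_fluviatilis, Prionailurus_brevicauda, Shigella_orientalis.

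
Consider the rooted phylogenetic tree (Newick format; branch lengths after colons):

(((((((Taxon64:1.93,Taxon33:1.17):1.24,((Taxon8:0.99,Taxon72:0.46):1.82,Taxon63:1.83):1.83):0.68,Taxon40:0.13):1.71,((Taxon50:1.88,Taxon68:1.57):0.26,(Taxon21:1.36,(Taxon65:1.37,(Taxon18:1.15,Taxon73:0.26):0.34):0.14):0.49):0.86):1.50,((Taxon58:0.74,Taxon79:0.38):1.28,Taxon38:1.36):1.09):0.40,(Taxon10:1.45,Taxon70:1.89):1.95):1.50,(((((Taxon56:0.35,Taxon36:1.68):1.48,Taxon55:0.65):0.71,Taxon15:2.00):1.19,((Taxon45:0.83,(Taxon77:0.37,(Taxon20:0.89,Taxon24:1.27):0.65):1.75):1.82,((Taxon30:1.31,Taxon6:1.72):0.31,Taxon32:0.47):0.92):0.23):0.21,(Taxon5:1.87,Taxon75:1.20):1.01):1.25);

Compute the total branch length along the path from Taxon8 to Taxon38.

The path runs Taxon8 → … → MRCA → … → Taxon38; the MRCA is the node subtending (((((Taxon64,Taxon33),((Taxon8,Taxon72),Taxon63)),Taxon40),((Taxon50,Taxon68),(Taxon21,(Taxon65,(Taxon18,Taxon73))))),((Taxon58,Taxon79),Taxon38)).
Branch lengths along that path: 0.99 + 1.82 + 1.83 + 0.68 + 1.71 + 1.50 + 1.09 + 1.36 = 10.98.

10.98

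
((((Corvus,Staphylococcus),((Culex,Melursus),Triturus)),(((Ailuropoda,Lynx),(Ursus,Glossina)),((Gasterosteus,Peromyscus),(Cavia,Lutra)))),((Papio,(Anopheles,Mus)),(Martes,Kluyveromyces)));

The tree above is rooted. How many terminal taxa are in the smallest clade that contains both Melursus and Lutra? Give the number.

13

The MRCA of Melursus and Lutra is the node subtending (((Corvus,Staphylococcus),((Culex,Melursus),Triturus)),(((Ailuropoda,Lynx),(Ursus,Glossina)),((Gasterosteus,Peromyscus),(Cavia,Lutra)))).
That clade contains 13 terminal taxa: Ailuropoda, Cavia, Corvus, Culex, Gasterosteus, Glossina, Lutra, Lynx, Melursus, Peromyscus, Staphylococcus, Triturus, Ursus.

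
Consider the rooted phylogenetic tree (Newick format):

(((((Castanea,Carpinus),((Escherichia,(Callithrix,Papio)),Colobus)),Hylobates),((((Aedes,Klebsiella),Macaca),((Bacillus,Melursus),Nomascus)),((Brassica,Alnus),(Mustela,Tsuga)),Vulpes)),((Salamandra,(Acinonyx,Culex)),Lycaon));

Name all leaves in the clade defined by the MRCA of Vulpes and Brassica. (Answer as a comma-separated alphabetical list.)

Aedes, Alnus, Bacillus, Brassica, Klebsiella, Macaca, Melursus, Mustela, Nomascus, Tsuga, Vulpes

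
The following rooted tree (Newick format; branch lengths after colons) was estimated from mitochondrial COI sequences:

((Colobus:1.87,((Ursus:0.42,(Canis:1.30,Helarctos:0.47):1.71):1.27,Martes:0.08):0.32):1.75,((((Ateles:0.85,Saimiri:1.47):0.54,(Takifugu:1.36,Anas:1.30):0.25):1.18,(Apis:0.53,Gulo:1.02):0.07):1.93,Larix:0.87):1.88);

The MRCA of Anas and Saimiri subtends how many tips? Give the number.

4

The MRCA of Anas and Saimiri is the node subtending ((Ateles,Saimiri),(Takifugu,Anas)).
That clade contains 4 terminal taxa: Anas, Ateles, Saimiri, Takifugu.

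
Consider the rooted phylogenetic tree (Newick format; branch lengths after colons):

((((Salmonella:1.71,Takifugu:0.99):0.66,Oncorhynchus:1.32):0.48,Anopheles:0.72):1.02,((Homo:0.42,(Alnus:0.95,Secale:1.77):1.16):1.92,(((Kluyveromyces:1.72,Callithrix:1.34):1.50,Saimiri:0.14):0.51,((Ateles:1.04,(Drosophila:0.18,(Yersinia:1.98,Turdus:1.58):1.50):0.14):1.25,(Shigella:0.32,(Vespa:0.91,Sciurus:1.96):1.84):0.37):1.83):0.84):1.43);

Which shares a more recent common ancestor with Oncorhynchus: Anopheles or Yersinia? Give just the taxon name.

Anopheles

The MRCA of Oncorhynchus and Anopheles subtends (((Salmonella,Takifugu),Oncorhynchus),Anopheles) (4 taxa).
The MRCA of Oncorhynchus and Yersinia is the root, subtending the entire tree (17 taxa).
The first is nested inside the second, so Oncorhynchus shares a more recent common ancestor with Anopheles.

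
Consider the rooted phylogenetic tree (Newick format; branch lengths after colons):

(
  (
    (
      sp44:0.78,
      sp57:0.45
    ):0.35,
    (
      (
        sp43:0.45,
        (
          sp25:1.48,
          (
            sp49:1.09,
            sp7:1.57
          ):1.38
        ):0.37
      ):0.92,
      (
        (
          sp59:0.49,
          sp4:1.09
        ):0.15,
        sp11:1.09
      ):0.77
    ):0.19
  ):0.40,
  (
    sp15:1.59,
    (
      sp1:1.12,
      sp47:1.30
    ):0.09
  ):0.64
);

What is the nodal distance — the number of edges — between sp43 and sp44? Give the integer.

5

The MRCA of sp43 and sp44 is the node subtending ((sp44,sp57),((sp43,(sp25,(sp49,sp7))),((sp59,sp4),sp11))).
From sp43 up to that node: 3 branches. From sp44 up to the same node: 2 branches. Total: 3 + 2 = 5.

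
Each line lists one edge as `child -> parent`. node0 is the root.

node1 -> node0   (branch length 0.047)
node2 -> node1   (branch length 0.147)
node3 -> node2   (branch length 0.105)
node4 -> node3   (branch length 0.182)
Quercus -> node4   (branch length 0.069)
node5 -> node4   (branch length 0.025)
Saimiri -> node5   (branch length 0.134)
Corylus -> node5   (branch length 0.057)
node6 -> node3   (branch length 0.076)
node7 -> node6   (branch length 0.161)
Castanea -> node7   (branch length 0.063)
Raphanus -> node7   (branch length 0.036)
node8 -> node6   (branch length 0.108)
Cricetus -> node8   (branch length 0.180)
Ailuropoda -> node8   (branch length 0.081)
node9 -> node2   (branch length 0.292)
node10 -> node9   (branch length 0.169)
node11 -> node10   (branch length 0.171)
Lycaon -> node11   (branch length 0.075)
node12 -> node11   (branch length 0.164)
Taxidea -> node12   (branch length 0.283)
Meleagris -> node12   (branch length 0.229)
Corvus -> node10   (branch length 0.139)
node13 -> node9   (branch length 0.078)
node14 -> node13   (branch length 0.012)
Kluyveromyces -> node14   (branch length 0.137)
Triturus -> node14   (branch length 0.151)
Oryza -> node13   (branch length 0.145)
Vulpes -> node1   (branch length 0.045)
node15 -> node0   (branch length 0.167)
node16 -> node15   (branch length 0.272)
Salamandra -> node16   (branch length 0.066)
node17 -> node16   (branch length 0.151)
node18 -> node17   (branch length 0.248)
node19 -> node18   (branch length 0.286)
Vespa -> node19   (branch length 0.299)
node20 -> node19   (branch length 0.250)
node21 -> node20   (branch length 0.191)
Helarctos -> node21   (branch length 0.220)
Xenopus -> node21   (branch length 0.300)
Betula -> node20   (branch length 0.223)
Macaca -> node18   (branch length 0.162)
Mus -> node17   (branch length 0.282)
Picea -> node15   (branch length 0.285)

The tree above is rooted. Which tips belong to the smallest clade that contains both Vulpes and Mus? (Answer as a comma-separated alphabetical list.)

Tracing Vulpes: it sits inside ((((Quercus,(Saimiri,Corylus)),((Castanea,Raphanus),(Cricetus,Ailuropoda))),(((Lycaon,(Taxidea,Meleagris)),Corvus),((Kluyveromyces,Triturus),Oryza))),Vulpes).
Tracing Mus: it sits inside (((Vespa,((Helarctos,Xenopus),Betula)),Macaca),Mus).
The smallest clade enclosing both is the whole tree (their MRCA is the root), so the answer is all 23 tips in alphabetical order.

Ailuropoda, Betula, Castanea, Corvus, Corylus, Cricetus, Helarctos, Kluyveromyces, Lycaon, Macaca, Meleagris, Mus, Oryza, Picea, Quercus, Raphanus, Saimiri, Salamandra, Taxidea, Triturus, Vespa, Vulpes, Xenopus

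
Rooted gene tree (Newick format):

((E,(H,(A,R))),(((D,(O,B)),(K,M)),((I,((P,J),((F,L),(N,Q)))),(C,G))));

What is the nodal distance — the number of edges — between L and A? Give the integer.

11

The MRCA of L and A is the root of the tree.
From L up to that node: 7 branches. From A up to the same node: 4 branches. Total: 7 + 4 = 11.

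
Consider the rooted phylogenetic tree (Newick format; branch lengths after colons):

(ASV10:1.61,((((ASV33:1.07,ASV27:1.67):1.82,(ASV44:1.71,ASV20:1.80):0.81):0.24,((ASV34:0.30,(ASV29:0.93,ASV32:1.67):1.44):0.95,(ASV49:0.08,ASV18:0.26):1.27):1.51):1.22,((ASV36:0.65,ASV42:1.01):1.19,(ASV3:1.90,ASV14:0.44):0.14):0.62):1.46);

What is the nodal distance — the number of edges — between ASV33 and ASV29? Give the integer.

7

The MRCA of ASV33 and ASV29 is the node subtending (((ASV33,ASV27),(ASV44,ASV20)),((ASV34,(ASV29,ASV32)),(ASV49,ASV18))).
From ASV33 up to that node: 3 branches. From ASV29 up to the same node: 4 branches. Total: 3 + 4 = 7.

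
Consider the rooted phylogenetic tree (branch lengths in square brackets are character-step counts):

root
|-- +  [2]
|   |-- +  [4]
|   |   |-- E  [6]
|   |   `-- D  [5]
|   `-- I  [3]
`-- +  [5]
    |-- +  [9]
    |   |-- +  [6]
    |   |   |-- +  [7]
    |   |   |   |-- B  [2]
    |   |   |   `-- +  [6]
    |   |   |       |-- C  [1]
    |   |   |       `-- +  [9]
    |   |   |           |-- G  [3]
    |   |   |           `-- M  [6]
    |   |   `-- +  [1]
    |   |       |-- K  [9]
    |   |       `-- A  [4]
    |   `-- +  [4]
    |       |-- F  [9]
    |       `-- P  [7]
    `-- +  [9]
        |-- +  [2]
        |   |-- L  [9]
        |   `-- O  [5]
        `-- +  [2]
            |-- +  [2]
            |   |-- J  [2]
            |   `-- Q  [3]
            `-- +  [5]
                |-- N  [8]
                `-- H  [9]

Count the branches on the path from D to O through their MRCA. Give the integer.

The MRCA of D and O is the root of the tree.
From D up to that node: 3 branches. From O up to the same node: 4 branches. Total: 3 + 4 = 7.

7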